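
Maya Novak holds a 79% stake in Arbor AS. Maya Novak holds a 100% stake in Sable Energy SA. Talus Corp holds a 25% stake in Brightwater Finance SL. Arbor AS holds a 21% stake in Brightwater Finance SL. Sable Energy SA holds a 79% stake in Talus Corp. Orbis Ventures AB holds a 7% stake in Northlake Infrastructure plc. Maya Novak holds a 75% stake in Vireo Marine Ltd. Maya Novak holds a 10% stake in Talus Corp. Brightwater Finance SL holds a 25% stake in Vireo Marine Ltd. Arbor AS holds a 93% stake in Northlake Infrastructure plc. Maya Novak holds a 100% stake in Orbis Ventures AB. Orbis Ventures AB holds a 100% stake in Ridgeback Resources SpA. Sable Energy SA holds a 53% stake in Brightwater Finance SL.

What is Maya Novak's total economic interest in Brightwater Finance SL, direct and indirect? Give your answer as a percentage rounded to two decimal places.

Maya reaches Brightwater along 4 paths.
Via Arbor: 79% × 21% = 16.59%.
Via Sable: 100% × 53% = 53%.
Via Sable → Talus: 100% × 79% × 25% = 19.75%.
Via Talus: 10% × 25% = 2.5%.
Total: 16.59% + 53% + 19.75% + 2.5% = 91.84%.

91.84%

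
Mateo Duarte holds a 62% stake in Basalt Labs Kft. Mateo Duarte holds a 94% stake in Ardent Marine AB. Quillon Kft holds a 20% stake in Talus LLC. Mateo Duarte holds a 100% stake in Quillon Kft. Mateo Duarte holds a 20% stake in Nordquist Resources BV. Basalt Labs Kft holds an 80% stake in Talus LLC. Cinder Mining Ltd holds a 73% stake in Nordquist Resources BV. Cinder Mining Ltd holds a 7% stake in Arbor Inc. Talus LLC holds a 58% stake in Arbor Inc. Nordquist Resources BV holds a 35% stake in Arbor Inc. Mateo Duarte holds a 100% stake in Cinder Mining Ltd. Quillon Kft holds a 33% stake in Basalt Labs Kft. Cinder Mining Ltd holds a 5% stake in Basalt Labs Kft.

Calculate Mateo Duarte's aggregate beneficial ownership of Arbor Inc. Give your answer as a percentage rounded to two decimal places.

Mateo reaches Arbor along 7 paths.
Via Quillon → Talus: 100% × 20% × 58% = 11.6%.
Via Basalt → Talus: 62% × 80% × 58% = 28.768%.
Via Cinder → Basalt → Talus: 100% × 5% × 80% × 58% = 2.32%.
Via Quillon → Basalt → Talus: 100% × 33% × 80% × 58% = 15.312%.
Via Nordquist: 20% × 35% = 7%.
Via Cinder → Nordquist: 100% × 73% × 35% = 25.55%.
Via Cinder: 100% × 7% = 7%.
Total: 11.6% + 28.768% + 2.32% + 15.312% + 7% + 25.55% + 7% = 97.55%.

97.55%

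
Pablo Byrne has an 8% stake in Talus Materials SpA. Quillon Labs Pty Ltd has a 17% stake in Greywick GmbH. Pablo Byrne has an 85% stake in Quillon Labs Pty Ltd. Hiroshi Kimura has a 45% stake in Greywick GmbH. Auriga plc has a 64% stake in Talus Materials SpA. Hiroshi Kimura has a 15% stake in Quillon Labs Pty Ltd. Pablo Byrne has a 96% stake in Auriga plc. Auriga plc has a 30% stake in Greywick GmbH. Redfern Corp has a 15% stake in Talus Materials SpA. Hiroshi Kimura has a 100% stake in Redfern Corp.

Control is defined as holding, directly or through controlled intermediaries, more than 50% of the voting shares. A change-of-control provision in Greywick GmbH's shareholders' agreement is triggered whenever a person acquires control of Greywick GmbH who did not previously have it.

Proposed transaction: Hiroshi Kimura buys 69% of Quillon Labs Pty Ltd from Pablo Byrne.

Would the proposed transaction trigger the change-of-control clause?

The purchase adds only to Hiroshi's holdings (Pablo's stake shrinks), so Hiroshi is the only person who could newly come to control Greywick.
Hiroshi holds 100% of Redfern, so Hiroshi controls Redfern.
In Greywick, Hiroshi's side holds only 45%, not > 50%.
So before the transaction, Hiroshi does not control Greywick.
After the purchase, Hiroshi's direct stake in Quillon rises to 15% + 69% = 84%, and Pablo's stake falls to 16%.
Hiroshi holds 84% of Quillon, so Hiroshi controls Quillon.
Quillon and Hiroshi together hold 17% + 45% = 62% of Greywick, so Hiroshi controls Greywick.
Hiroshi did not control Greywick before and does after, so the clause is triggered.

Yes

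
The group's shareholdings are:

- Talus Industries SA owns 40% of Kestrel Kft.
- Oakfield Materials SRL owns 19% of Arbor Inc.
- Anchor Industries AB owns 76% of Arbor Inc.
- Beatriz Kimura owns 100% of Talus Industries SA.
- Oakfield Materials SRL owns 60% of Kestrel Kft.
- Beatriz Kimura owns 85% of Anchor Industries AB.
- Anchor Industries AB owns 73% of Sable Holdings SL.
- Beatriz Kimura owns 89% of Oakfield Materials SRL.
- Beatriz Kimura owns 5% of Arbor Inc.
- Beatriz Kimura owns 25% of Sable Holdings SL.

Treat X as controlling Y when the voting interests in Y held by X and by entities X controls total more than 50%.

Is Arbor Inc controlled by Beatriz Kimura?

Beatriz holds 85% of Anchor, so Beatriz controls Anchor.
Beatriz holds 89% of Oakfield, so Beatriz controls Oakfield.
Anchor and Beatriz and Oakfield together hold 76% + 5% + 19% = 100% of Arbor, so Beatriz controls Arbor.

Yes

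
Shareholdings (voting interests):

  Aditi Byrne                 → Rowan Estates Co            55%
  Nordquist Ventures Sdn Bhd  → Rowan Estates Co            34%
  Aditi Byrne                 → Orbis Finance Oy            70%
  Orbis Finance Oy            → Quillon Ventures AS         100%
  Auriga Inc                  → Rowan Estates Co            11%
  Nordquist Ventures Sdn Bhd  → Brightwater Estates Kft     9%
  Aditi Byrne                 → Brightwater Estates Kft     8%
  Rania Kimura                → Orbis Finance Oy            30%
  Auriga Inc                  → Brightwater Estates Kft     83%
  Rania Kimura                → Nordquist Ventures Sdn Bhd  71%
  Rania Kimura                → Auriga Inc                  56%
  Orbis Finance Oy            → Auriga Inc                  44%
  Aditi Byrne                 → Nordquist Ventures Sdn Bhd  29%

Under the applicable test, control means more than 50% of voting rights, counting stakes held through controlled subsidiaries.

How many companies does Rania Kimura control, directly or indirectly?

Rania holds 71% of Nordquist, so Rania controls Nordquist.
Rania holds 56% of Auriga, so Rania controls Auriga.
Auriga and Nordquist together hold 83% + 9% = 92% of Brightwater, so Rania controls Brightwater.
No other company's threshold is met.
Rania controls 3 companies.

3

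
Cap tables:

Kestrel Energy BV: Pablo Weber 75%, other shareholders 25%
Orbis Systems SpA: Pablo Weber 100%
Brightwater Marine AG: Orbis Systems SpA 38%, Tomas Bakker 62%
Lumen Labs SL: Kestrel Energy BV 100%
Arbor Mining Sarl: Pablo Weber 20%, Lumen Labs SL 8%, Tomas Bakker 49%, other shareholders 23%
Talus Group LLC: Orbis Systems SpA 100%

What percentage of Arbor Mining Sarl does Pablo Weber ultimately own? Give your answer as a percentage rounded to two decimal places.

26.00%

Pablo reaches Arbor along 2 paths.
Direct stake: 20% = 20%.
Via Kestrel → Lumen: 75% × 100% × 8% = 6%.
Total: 20% + 6% = 26%.
Rounded: 26.00%.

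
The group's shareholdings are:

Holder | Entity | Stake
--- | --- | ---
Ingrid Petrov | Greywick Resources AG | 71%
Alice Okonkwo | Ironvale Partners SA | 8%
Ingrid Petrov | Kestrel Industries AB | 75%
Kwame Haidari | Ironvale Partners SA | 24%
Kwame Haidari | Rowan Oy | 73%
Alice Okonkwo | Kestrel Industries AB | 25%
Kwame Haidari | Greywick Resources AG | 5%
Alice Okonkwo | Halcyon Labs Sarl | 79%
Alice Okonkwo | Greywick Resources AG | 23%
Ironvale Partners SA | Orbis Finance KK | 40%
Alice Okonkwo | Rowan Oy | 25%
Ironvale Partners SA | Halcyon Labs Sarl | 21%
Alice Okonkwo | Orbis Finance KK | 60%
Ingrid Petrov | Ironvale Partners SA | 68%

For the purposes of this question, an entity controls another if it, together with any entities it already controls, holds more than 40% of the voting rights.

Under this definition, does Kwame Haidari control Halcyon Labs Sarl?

Kwame holds 73% of Rowan, so Kwame controls Rowan.
Neither Kwame nor any entity Kwame controls holds any voting interest in Halcyon.
So Kwame does not control Halcyon.

No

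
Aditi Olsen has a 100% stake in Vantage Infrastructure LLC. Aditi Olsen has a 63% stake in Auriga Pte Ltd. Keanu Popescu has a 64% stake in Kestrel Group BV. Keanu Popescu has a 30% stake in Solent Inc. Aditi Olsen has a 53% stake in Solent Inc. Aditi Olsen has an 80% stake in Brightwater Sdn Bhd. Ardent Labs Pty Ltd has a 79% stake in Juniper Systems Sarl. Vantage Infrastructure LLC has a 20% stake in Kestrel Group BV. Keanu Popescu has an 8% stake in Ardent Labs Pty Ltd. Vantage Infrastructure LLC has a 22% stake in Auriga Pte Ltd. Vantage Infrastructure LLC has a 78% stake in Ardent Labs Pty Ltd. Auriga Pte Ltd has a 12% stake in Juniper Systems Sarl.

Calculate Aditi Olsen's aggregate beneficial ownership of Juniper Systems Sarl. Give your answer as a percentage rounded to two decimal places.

71.82%

Aditi reaches Juniper along 3 paths.
Via Vantage → Ardent: 100% × 78% × 79% = 61.62%.
Via Vantage → Auriga: 100% × 22% × 12% = 2.64%.
Via Auriga: 63% × 12% = 7.56%.
Total: 61.62% + 2.64% + 7.56% = 71.82%.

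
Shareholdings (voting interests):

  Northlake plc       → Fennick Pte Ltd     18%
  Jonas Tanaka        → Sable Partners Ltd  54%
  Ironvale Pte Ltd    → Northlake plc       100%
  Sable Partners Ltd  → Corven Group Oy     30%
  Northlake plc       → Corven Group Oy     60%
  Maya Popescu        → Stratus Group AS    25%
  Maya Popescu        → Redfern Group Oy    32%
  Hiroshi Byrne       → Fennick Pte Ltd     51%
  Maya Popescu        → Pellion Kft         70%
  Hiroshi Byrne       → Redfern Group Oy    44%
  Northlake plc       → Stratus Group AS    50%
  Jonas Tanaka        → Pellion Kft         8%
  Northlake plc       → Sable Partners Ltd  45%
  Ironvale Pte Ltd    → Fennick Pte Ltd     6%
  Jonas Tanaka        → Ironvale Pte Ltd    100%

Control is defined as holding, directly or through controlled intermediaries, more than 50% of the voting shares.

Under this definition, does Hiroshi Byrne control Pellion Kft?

Hiroshi holds 51% of Fennick, so Hiroshi controls Fennick.
Neither Hiroshi nor any entity Hiroshi controls holds any voting interest in Pellion.
So Hiroshi does not control Pellion.

No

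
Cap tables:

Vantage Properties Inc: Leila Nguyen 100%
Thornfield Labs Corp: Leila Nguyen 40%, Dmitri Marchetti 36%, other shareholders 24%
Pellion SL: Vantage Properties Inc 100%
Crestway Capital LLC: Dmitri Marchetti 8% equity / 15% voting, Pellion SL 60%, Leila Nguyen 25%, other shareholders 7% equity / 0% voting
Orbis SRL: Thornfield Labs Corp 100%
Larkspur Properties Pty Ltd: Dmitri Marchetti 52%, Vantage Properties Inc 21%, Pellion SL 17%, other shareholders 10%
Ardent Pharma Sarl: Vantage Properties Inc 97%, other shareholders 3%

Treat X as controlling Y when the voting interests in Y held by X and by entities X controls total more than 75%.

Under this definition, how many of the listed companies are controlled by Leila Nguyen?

Leila holds 100% of Vantage, so Leila controls Vantage.
Vantage holds 100% of Pellion, so Leila controls Pellion.
Pellion and Leila together hold 60% + 25% = 85% of Crestway, so Leila controls Crestway.
Vantage holds 97% of Ardent, so Leila controls Ardent.
No other company's threshold is met.
Leila controls 4 companies.

4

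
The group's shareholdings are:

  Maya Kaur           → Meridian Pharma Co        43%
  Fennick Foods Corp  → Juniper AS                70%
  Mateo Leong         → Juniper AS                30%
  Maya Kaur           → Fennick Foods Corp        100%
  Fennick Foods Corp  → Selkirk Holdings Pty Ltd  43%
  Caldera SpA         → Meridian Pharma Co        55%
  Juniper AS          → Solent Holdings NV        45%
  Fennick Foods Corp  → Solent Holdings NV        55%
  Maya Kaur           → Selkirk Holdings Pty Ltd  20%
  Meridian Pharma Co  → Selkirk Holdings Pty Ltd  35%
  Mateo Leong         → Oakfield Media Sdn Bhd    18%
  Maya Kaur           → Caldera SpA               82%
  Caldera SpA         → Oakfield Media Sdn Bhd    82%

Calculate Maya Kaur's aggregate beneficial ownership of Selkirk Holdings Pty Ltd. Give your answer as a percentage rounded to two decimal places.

93.84%

Maya reaches Selkirk along 4 paths.
Via Fennick: 100% × 43% = 43%.
Via Meridian: 43% × 35% = 15.05%.
Via Caldera → Meridian: 82% × 55% × 35% = 15.785%.
Direct stake: 20% = 20%.
Total: 43% + 15.05% + 15.785% + 20% = 93.835%.
Rounded: 93.84%.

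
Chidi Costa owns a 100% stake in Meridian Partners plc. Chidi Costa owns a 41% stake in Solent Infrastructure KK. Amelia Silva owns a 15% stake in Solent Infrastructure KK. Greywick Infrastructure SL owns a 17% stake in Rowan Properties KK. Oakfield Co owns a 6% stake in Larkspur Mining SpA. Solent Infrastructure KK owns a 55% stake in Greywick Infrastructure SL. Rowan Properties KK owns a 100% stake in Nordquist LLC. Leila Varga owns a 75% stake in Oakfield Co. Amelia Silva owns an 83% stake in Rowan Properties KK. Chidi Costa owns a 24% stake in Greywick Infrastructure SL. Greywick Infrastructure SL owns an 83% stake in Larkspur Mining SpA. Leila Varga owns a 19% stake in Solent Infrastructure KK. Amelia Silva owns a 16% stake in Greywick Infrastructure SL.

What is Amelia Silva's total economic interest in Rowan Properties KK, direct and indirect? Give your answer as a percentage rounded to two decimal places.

87.12%

Amelia reaches Rowan along 3 paths.
Via Solent → Greywick: 15% × 55% × 17% = 1.4025%.
Via Greywick: 16% × 17% = 2.72%.
Direct stake: 83% = 83%.
Total: 1.4025% + 2.72% + 83% = 87.1225%.
Rounded: 87.12%.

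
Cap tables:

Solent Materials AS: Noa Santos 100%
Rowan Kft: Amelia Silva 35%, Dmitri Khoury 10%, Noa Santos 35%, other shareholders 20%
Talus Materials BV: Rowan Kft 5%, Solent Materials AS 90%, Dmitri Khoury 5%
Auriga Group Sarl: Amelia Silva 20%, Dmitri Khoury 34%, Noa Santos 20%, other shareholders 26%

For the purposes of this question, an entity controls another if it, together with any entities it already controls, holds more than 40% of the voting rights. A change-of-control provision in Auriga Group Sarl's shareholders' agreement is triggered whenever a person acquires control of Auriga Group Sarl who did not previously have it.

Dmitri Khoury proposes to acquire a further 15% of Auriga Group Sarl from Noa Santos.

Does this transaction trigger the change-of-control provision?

The purchase adds only to Dmitri's holdings (Noa's stake shrinks), so Dmitri is the only person who could newly come to control Auriga.
Dmitri's largest direct stake is 34% in Auriga, which does not meet the threshold, so Dmitri controls no company.
In Auriga, Dmitri's side holds only 34%, not > 40%.
So before the transaction, Dmitri does not control Auriga.
After the purchase, Dmitri's direct stake in Auriga rises to 34% + 15% = 49%, and Noa's stake falls to 5%.
Dmitri holds 49% of Auriga, so Dmitri controls Auriga.
Dmitri did not control Auriga before and does after, so the clause is triggered.

Yes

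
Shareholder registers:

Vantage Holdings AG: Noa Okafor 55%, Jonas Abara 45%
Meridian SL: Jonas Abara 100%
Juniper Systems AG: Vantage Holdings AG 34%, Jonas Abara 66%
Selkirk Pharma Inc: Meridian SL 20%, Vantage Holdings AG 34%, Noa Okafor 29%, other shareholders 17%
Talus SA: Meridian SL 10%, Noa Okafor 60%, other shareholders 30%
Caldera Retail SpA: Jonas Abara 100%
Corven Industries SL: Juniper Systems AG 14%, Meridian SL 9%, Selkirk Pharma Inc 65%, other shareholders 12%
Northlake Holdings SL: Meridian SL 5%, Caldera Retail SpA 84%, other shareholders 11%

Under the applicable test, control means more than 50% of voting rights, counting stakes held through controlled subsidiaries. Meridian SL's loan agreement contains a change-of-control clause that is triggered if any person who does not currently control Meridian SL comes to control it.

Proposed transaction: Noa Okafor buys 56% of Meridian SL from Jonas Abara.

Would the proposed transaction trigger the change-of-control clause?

Yes

The purchase adds only to Noa's holdings (Jonas's stake shrinks), so Noa is the only person who could newly come to control Meridian.
Noa holds 55% of Vantage, so Noa controls Vantage.
Vantage and Noa together hold 34% + 29% = 63% of Selkirk, so Noa controls Selkirk.
Noa holds 60% of Talus, so Noa controls Talus.
Selkirk holds 65% of Corven, so Noa controls Corven.
Neither Noa nor any entity Noa controls holds any voting interest in Meridian.
So before the transaction, Noa does not control Meridian.
After the purchase, Noa holds 56% of Meridian directly, and Jonas's stake falls to 44%.
Noa holds 56% of Meridian, so Noa controls Meridian.
Noa did not control Meridian before and does after, so the clause is triggered.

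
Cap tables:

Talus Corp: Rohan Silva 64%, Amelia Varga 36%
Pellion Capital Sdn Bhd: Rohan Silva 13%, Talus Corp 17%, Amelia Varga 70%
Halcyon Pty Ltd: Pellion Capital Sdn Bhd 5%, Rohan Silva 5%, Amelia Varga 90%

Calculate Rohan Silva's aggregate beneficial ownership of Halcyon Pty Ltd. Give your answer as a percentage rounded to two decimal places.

Rohan reaches Halcyon along 3 paths.
Via Pellion: 13% × 5% = 0.65%.
Via Talus → Pellion: 64% × 17% × 5% = 0.544%.
Direct stake: 5% = 5%.
Total: 0.65% + 0.544% + 5% = 6.194%.
Rounded: 6.19%.

6.19%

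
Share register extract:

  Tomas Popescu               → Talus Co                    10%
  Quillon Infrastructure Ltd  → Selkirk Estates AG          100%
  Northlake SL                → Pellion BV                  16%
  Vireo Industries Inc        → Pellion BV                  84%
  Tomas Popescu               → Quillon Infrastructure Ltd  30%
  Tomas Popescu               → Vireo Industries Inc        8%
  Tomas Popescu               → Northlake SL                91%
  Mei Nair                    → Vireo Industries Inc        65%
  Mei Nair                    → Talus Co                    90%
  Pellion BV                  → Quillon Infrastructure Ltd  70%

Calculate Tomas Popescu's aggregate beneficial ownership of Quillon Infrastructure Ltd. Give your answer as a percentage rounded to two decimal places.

44.90%

Tomas reaches Quillon along 3 paths.
Via Northlake → Pellion: 91% × 16% × 70% = 10.192%.
Via Vireo → Pellion: 8% × 84% × 70% = 4.704%.
Direct stake: 30% = 30%.
Total: 10.192% + 4.704% + 30% = 44.896%.
Rounded: 44.90%.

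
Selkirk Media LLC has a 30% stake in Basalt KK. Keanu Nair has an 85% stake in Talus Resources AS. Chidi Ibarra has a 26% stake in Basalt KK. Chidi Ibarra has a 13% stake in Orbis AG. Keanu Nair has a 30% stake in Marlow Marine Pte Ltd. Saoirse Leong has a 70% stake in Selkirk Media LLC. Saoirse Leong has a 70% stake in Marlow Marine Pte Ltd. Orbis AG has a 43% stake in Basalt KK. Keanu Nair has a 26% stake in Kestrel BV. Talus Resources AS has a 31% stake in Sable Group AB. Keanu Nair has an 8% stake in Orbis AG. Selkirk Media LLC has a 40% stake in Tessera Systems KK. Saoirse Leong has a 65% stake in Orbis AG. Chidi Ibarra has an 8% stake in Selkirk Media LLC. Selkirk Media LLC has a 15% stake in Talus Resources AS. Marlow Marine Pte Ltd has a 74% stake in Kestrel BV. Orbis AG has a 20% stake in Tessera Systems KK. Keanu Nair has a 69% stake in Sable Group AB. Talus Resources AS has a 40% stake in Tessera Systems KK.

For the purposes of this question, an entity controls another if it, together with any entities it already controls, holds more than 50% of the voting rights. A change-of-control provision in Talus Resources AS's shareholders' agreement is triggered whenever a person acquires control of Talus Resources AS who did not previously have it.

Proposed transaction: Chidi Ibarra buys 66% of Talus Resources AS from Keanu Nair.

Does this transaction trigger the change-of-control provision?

The purchase adds only to Chidi's holdings (Keanu's stake shrinks), so Chidi is the only person who could newly come to control Talus.
Chidi's largest direct stake is 26% in Basalt, which does not meet the threshold, so Chidi controls no company.
Neither Chidi nor any entity Chidi controls holds any voting interest in Talus.
So before the transaction, Chidi does not control Talus.
After the purchase, Chidi holds 66% of Talus directly, and Keanu's stake falls to 19%.
Chidi holds 66% of Talus, so Chidi controls Talus.
Chidi did not control Talus before and does after, so the clause is triggered.

Yes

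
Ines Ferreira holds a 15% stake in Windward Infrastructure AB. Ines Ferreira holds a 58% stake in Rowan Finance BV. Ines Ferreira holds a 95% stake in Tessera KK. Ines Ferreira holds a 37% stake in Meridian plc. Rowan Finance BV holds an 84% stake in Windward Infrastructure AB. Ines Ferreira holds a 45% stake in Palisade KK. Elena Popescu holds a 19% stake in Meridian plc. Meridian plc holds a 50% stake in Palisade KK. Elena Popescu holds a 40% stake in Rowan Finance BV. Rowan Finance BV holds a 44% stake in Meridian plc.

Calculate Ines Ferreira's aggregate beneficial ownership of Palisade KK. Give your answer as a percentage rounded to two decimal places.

Ines reaches Palisade along 3 paths.
Via Meridian: 37% × 50% = 18.5%.
Via Rowan → Meridian: 58% × 44% × 50% = 12.76%.
Direct stake: 45% = 45%.
Total: 18.5% + 12.76% + 45% = 76.26%.

76.26%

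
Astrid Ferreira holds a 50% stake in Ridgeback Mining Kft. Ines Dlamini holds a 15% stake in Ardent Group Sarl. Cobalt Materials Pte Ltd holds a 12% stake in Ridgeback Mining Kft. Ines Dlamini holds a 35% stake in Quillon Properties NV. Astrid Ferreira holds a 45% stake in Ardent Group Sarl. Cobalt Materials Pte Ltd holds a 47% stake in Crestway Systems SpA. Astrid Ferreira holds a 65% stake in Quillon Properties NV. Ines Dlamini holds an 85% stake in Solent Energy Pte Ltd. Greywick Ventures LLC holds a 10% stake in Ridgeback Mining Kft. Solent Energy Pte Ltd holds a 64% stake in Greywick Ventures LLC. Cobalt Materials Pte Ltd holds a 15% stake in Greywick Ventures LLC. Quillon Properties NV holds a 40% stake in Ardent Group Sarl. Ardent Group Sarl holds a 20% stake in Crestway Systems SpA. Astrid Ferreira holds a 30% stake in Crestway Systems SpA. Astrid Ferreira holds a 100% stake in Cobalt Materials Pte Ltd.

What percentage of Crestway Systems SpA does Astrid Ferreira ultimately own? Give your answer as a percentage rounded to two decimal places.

Astrid reaches Crestway along 4 paths.
Via Ardent: 45% × 20% = 9%.
Via Quillon → Ardent: 65% × 40% × 20% = 5.2%.
Via Cobalt: 100% × 47% = 47%.
Direct stake: 30% = 30%.
Total: 9% + 5.2% + 47% + 30% = 91.2%.
Rounded: 91.20%.

91.20%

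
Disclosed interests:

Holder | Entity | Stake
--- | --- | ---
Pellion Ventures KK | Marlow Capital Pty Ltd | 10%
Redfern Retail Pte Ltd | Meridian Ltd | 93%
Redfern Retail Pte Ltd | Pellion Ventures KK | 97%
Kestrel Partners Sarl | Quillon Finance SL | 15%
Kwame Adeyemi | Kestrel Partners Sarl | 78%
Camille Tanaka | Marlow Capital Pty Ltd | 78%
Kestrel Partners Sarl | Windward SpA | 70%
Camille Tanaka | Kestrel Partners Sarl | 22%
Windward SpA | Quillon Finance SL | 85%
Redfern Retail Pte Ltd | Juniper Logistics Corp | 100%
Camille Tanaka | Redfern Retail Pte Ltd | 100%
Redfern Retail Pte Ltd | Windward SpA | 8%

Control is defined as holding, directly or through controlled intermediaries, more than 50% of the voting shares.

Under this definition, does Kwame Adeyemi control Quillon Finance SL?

Kwame holds 78% of Kestrel, so Kwame controls Kestrel.
Kestrel holds 70% of Windward, so Kwame controls Windward.
Kestrel and Windward together hold 15% + 85% = 100% of Quillon, so Kwame controls Quillon.

Yes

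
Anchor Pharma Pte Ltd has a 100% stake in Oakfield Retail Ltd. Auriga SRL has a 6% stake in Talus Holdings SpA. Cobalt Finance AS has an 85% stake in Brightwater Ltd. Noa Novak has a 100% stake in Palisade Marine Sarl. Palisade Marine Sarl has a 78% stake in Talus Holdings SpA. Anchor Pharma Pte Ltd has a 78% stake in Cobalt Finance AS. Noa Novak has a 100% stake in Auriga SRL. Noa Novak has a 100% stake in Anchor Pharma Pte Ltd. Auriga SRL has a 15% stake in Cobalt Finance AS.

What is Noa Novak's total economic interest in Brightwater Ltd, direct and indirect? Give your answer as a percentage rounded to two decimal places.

Noa reaches Brightwater along 2 paths.
Via Auriga → Cobalt: 100% × 15% × 85% = 12.75%.
Via Anchor → Cobalt: 100% × 78% × 85% = 66.3%.
Total: 12.75% + 66.3% = 79.05%.

79.05%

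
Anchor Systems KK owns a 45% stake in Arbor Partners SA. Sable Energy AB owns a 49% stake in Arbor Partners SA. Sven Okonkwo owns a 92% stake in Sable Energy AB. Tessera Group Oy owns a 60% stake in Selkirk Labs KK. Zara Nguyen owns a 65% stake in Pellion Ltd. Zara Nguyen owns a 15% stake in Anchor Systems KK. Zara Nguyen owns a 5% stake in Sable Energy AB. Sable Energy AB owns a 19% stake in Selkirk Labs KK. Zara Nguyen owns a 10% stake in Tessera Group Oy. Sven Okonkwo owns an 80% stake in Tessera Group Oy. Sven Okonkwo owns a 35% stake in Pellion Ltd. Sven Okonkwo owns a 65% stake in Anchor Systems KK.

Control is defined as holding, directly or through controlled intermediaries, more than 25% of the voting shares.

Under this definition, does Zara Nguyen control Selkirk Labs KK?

No

Zara holds 65% of Pellion, so Zara controls Pellion.
Neither Zara nor any entity Zara controls holds any voting interest in Selkirk.
So Zara does not control Selkirk.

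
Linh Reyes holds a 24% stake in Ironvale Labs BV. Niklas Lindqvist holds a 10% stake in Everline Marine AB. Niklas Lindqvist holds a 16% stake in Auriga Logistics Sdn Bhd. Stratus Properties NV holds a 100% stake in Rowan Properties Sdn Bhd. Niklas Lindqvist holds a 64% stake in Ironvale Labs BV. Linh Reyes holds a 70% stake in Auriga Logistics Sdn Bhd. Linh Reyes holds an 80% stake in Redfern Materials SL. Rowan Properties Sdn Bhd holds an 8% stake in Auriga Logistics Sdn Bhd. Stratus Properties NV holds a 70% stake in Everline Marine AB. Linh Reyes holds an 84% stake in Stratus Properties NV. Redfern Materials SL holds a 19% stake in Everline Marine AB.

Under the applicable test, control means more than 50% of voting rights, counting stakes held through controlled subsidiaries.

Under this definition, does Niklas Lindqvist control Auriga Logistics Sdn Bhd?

No

Niklas holds 64% of Ironvale, so Niklas controls Ironvale.
In Auriga, Niklas's side holds only 16%, not > 50%.
So Niklas does not control Auriga.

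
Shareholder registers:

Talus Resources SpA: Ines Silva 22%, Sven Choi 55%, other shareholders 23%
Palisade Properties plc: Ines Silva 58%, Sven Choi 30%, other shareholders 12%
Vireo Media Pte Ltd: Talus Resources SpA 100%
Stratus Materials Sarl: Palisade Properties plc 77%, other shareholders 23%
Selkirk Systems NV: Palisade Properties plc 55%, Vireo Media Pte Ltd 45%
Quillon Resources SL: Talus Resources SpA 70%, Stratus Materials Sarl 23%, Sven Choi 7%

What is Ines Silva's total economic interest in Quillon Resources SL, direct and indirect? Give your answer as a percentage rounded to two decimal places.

25.67%

Ines reaches Quillon along 2 paths.
Via Talus: 22% × 70% = 15.4%.
Via Palisade → Stratus: 58% × 77% × 23% = 10.2718%.
Total: 15.4% + 10.2718% = 25.6718%.
Rounded: 25.67%.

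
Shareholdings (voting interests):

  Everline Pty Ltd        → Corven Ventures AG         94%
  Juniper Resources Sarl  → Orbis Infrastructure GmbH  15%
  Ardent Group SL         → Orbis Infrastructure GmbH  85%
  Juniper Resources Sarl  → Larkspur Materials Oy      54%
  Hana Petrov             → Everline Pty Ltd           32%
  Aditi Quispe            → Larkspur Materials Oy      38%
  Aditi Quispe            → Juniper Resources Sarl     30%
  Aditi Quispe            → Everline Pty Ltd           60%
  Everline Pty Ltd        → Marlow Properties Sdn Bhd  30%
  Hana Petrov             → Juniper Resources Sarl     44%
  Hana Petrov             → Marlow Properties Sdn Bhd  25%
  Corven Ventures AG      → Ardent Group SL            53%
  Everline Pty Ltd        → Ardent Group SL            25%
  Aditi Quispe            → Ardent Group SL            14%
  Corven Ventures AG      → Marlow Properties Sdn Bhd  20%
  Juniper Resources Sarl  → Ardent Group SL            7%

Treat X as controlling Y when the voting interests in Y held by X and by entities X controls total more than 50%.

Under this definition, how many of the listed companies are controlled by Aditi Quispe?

4

Aditi holds 60% of Everline, so Aditi controls Everline.
Everline holds 94% of Corven, so Aditi controls Corven.
Aditi and Corven and Everline together hold 14% + 53% + 25% = 92% of Ardent, so Aditi controls Ardent.
Ardent holds 85% of Orbis, so Aditi controls Orbis.
No other company's threshold is met.
Aditi controls 4 companies.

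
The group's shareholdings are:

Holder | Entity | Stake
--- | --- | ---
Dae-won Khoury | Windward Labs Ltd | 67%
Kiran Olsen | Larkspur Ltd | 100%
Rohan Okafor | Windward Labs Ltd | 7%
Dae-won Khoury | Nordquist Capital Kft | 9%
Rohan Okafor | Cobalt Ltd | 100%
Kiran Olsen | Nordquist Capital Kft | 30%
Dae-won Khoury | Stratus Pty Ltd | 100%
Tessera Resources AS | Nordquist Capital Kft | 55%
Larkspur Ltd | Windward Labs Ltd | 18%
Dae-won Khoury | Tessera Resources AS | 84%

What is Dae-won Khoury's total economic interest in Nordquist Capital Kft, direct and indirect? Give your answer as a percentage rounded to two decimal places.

Dae-won reaches Nordquist along 2 paths.
Via Tessera: 84% × 55% = 46.2%.
Direct stake: 9% = 9%.
Total: 46.2% + 9% = 55.2%.
Rounded: 55.20%.

55.20%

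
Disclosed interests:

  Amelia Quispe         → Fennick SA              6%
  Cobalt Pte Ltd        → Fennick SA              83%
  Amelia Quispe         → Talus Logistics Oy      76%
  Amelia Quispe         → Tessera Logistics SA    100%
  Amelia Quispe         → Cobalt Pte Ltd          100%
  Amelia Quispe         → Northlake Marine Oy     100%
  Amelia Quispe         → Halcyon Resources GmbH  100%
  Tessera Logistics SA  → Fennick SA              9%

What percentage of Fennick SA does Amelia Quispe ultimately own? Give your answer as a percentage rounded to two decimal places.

Amelia reaches Fennick along 3 paths.
Direct stake: 6% = 6%.
Via Cobalt: 100% × 83% = 83%.
Via Tessera: 100% × 9% = 9%.
Total: 6% + 83% + 9% = 98%.
Rounded: 98.00%.

98.00%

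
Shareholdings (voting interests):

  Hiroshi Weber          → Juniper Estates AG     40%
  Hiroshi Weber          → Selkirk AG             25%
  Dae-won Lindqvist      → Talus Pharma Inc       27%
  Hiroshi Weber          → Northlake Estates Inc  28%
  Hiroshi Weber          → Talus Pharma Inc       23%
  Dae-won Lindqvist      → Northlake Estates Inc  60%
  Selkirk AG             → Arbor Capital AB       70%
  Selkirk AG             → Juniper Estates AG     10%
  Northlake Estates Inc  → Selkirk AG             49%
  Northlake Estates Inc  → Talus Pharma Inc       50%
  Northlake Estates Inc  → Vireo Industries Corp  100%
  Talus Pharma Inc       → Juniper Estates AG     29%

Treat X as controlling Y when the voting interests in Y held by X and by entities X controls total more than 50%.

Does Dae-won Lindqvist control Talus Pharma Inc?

Dae-won holds 60% of Northlake, so Dae-won controls Northlake.
Northlake and Dae-won together hold 50% + 27% = 77% of Talus, so Dae-won controls Talus.

Yes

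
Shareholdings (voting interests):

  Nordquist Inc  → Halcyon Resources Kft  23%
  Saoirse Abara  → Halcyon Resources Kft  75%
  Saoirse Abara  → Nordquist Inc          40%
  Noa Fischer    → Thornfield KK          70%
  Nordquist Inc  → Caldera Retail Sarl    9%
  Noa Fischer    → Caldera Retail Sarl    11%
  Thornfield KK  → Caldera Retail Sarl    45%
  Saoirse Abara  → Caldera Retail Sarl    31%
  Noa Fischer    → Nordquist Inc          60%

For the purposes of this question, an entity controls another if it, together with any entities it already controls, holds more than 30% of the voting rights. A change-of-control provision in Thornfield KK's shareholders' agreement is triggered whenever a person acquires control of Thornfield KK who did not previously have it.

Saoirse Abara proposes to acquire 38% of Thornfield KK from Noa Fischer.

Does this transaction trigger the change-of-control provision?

Yes

The purchase adds only to Saoirse's holdings (Noa's stake shrinks), so Saoirse is the only person who could newly come to control Thornfield.
Saoirse holds 40% of Nordquist, so Saoirse controls Nordquist.
Saoirse and Nordquist together hold 31% + 9% = 40% of Caldera, so Saoirse controls Caldera.
Saoirse and Nordquist together hold 75% + 23% = 98% of Halcyon, so Saoirse controls Halcyon.
Neither Saoirse nor any entity Saoirse controls holds any voting interest in Thornfield.
So before the transaction, Saoirse does not control Thornfield.
After the purchase, Saoirse holds 38% of Thornfield directly, and Noa's stake falls to 32%.
Saoirse holds 38% of Thornfield, so Saoirse controls Thornfield.
Saoirse did not control Thornfield before and does after, so the clause is triggered.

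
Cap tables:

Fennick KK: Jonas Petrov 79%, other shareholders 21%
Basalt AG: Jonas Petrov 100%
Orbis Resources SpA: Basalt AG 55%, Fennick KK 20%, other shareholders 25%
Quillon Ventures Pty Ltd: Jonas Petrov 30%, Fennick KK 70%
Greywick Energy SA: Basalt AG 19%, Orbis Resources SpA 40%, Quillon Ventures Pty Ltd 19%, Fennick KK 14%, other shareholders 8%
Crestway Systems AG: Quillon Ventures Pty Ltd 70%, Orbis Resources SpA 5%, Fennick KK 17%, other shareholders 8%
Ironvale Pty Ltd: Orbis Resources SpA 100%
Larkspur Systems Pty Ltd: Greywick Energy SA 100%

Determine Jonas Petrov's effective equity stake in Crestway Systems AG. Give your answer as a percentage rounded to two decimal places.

Jonas reaches Crestway along 5 paths.
Via Quillon: 30% × 70% = 21%.
Via Fennick → Quillon: 79% × 70% × 70% = 38.71%.
Via Basalt → Orbis: 100% × 55% × 5% = 2.75%.
Via Fennick → Orbis: 79% × 20% × 5% = 0.79%.
Via Fennick: 79% × 17% = 13.43%.
Total: 21% + 38.71% + 2.75% + 0.79% + 13.43% = 76.68%.

76.68%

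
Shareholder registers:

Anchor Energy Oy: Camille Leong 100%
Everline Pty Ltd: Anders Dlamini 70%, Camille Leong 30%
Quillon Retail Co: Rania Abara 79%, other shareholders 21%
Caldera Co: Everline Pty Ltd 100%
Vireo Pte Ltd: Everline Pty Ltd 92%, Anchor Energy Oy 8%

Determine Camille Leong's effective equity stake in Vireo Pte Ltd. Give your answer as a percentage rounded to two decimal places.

35.60%

Camille reaches Vireo along 2 paths.
Via Everline: 30% × 92% = 27.6%.
Via Anchor: 100% × 8% = 8%.
Total: 27.6% + 8% = 35.6%.
Rounded: 35.60%.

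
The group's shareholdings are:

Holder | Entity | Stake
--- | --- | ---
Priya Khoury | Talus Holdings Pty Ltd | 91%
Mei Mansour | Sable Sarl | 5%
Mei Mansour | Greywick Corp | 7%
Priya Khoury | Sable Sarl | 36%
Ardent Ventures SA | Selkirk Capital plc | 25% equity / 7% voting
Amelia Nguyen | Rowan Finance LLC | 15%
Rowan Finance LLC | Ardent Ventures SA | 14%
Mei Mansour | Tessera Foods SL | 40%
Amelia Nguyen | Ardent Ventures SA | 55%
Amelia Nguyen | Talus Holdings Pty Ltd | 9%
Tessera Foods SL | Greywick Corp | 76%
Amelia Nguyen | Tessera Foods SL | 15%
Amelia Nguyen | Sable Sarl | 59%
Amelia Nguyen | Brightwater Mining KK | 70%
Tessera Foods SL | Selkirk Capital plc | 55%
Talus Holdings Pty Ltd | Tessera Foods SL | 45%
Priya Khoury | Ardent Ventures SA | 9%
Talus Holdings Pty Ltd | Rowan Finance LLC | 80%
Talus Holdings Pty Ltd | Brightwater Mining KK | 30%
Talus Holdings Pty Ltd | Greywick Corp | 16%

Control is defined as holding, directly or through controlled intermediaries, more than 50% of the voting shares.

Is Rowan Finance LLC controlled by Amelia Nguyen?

Amelia holds 59% of Sable, so Amelia controls Sable.
Amelia holds 55% of Ardent, so Amelia controls Ardent.
Amelia holds 70% of Brightwater, so Amelia controls Brightwater.
In Rowan, Amelia's side holds only 15%, not > 50%.
So Amelia does not control Rowan.

No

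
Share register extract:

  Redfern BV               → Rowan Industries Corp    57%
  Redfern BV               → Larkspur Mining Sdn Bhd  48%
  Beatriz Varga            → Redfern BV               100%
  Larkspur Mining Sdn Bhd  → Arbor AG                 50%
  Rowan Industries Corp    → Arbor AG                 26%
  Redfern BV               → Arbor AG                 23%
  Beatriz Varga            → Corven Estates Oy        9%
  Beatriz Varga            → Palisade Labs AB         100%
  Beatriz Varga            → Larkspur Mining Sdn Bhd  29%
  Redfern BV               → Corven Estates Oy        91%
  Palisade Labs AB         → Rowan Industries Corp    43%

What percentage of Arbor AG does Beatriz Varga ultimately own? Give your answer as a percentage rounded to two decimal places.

87.50%

Beatriz reaches Arbor along 5 paths.
Via Redfern → Larkspur: 100% × 48% × 50% = 24%.
Via Larkspur: 29% × 50% = 14.5%.
Via Redfern: 100% × 23% = 23%.
Via Redfern → Rowan: 100% × 57% × 26% = 14.82%.
Via Palisade → Rowan: 100% × 43% × 26% = 11.18%.
Total: 24% + 14.5% + 23% + 14.82% + 11.18% = 87.5%.
Rounded: 87.50%.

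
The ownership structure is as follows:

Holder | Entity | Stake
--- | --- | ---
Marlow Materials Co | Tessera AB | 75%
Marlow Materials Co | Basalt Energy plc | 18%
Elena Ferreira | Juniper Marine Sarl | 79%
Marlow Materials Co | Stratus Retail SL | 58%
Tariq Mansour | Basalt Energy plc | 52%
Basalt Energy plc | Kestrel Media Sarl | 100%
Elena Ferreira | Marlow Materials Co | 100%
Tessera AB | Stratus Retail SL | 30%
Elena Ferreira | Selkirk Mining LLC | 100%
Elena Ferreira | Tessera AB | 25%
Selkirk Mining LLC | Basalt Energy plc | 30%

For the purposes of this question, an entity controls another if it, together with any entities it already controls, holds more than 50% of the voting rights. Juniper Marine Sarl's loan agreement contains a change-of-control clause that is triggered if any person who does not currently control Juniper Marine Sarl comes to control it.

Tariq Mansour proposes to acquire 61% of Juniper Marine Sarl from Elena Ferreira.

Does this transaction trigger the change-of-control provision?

The purchase adds only to Tariq's holdings (Elena's stake shrinks), so Tariq is the only person who could newly come to control Juniper.
Tariq holds 52% of Basalt, so Tariq controls Basalt.
Basalt holds 100% of Kestrel, so Tariq controls Kestrel.
Neither Tariq nor any entity Tariq controls holds any voting interest in Juniper.
So before the transaction, Tariq does not control Juniper.
After the purchase, Tariq holds 61% of Juniper directly, and Elena's stake falls to 18%.
Tariq holds 61% of Juniper, so Tariq controls Juniper.
Tariq did not control Juniper before and does after, so the clause is triggered.

Yes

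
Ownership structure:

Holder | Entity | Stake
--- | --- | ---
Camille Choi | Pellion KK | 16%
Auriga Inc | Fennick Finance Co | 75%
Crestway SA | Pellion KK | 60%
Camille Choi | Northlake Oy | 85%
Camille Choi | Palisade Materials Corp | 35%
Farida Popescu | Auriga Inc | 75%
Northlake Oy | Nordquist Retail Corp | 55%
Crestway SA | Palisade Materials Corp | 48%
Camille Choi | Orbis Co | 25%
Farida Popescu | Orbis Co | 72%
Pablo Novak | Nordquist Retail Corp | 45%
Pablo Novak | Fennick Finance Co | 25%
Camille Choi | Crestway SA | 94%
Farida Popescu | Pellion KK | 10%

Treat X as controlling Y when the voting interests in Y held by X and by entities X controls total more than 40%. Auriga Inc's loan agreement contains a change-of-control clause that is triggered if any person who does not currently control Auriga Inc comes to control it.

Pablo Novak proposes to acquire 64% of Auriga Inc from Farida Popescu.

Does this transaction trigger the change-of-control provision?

The purchase adds only to Pablo's holdings (Farida's stake shrinks), so Pablo is the only person who could newly come to control Auriga.
Pablo holds 45% of Nordquist, so Pablo controls Nordquist.
Neither Pablo nor any entity Pablo controls holds any voting interest in Auriga.
So before the transaction, Pablo does not control Auriga.
After the purchase, Pablo holds 64% of Auriga directly, and Farida's stake falls to 11%.
Pablo holds 64% of Auriga, so Pablo controls Auriga.
Pablo did not control Auriga before and does after, so the clause is triggered.

Yes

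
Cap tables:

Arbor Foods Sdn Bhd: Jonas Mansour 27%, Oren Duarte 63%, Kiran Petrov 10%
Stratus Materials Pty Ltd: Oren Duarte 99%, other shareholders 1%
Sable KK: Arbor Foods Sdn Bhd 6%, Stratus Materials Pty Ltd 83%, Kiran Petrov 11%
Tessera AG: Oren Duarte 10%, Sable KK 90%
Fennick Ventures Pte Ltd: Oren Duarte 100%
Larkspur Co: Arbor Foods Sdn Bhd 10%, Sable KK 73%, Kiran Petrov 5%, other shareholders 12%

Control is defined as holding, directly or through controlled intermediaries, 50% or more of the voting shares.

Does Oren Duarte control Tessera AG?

Yes

Oren holds 63% of Arbor, so Oren controls Arbor.
Oren holds 99% of Stratus, so Oren controls Stratus.
Arbor and Stratus together hold 6% + 83% = 89% of Sable, so Oren controls Sable.
Oren and Sable together hold 10% + 90% = 100% of Tessera, so Oren controls Tessera.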